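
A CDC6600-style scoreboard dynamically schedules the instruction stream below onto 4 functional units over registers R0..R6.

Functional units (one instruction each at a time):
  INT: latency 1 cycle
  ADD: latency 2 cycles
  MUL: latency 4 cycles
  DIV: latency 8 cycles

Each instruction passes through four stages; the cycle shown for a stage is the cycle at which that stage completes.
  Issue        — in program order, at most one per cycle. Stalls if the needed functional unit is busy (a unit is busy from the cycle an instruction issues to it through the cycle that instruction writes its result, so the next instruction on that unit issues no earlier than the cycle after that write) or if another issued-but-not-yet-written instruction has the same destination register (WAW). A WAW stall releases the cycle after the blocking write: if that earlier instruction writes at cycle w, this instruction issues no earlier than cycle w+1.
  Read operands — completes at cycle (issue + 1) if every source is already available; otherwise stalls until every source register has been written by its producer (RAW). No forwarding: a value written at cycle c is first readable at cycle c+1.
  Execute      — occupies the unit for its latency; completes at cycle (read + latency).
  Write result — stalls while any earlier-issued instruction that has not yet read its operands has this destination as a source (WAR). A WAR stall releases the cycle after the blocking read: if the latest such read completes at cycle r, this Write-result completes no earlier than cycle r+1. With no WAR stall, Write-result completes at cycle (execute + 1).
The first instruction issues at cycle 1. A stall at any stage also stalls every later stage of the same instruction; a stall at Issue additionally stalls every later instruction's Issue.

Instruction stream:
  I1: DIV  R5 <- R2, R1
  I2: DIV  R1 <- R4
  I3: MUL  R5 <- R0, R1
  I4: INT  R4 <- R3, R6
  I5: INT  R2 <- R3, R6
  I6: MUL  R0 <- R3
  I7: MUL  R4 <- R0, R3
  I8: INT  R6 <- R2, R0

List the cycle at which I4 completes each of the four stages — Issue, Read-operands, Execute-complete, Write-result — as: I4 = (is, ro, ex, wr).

I4 = (14, 15, 16, 17)

I1 -> (1, 2, 10, 11)
I2 -> (12, 13, 21, 22)  // struct: DIV busy until I1 writes@11
I3 -> (13, 23, 27, 28)  // RAW R1: wait I2 write@22
I4 -> (14, 15, 16, 17)
I5 -> (18, 19, 20, 21)  // struct: INT busy until I4 writes@17
I6 -> (29, 30, 34, 35)  // struct: MUL busy until I3 writes@28
I7 -> (36, 37, 41, 42)  // struct: MUL busy until I6 writes@35
I8 -> (37, 38, 39, 40)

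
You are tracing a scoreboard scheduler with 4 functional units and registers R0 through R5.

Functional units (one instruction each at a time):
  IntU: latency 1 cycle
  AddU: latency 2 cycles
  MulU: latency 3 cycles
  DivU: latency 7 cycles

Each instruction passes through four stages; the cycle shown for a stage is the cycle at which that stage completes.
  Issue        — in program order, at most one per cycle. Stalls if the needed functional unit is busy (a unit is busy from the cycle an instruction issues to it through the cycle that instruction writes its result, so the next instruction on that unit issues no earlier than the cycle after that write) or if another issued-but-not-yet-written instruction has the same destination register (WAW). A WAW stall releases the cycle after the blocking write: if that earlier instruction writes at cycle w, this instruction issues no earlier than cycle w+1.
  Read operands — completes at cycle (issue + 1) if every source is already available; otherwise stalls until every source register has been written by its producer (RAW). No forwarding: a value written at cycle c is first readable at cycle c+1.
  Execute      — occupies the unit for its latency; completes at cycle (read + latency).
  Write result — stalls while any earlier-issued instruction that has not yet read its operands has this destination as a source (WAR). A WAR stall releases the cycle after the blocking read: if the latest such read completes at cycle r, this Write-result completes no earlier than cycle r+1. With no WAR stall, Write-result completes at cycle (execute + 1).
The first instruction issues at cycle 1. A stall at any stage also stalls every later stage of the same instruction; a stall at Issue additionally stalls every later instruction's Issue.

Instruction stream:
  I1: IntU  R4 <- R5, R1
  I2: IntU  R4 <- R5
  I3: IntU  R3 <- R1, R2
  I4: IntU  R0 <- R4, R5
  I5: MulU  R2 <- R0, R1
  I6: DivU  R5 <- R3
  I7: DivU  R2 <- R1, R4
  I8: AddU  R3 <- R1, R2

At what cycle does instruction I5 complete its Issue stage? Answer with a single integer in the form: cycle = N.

cycle = 14

I1: IS=1 RO=2 EX=3 WR=4
I2: IS=5 RO=6 EX=7 WR=8  [struct: IntU busy until I1 writes@4]
I3: IS=9 RO=10 EX=11 WR=12  [struct: IntU busy until I2 writes@8]
I4: IS=13 RO=14 EX=15 WR=16  [struct: IntU busy until I3 writes@12]
I5: IS=14 RO=17 EX=20 WR=21  [RAW R0: wait I4 write@16]
I6: IS=15 RO=16 EX=23 WR=24
I7: IS=25 RO=26 EX=33 WR=34  [struct: DivU busy until I6 writes@24]
I8: IS=26 RO=35 EX=37 WR=38  [RAW R2: wait I7 write@34]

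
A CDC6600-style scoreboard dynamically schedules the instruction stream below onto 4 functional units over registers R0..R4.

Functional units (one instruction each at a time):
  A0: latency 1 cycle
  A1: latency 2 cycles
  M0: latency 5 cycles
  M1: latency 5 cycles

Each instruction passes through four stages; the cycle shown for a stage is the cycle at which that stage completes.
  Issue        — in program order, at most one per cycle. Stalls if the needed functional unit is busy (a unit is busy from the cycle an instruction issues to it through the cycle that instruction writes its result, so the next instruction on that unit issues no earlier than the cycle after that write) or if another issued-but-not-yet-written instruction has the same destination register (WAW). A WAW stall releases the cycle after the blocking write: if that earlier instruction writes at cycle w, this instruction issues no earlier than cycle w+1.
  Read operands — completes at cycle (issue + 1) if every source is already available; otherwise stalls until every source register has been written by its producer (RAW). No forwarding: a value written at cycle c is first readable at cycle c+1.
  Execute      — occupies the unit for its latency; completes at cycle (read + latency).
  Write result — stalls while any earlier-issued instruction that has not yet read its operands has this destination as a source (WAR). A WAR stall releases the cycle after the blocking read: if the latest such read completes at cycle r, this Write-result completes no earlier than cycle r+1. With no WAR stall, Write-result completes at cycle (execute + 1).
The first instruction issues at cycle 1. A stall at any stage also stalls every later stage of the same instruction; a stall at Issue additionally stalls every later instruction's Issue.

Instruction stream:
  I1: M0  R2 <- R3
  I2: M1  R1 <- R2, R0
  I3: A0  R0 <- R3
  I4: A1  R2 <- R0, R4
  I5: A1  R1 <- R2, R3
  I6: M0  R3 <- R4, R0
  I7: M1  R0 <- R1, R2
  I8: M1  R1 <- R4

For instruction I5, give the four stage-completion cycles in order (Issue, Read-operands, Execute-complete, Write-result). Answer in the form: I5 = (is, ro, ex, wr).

I1 -> (1, 2, 7, 8)
I2 -> (2, 9, 14, 15)  // RAW R2: wait I1 write@8
I3 -> (3, 4, 5, 10)  // WAR R0: wait I2 read@9
I4 -> (9, 11, 13, 14)  // WAW R2: wait I1 write@8, RAW R0: wait I3 write@10
I5 -> (16, 17, 19, 20)  // WAW R1: wait I2 write@15
I6 -> (17, 18, 23, 24)
I7 -> (18, 21, 26, 27)  // RAW R1: wait I5 write@20
I8 -> (28, 29, 34, 35)  // struct: M1 busy until I7 writes@27

I5 = (16, 17, 19, 20)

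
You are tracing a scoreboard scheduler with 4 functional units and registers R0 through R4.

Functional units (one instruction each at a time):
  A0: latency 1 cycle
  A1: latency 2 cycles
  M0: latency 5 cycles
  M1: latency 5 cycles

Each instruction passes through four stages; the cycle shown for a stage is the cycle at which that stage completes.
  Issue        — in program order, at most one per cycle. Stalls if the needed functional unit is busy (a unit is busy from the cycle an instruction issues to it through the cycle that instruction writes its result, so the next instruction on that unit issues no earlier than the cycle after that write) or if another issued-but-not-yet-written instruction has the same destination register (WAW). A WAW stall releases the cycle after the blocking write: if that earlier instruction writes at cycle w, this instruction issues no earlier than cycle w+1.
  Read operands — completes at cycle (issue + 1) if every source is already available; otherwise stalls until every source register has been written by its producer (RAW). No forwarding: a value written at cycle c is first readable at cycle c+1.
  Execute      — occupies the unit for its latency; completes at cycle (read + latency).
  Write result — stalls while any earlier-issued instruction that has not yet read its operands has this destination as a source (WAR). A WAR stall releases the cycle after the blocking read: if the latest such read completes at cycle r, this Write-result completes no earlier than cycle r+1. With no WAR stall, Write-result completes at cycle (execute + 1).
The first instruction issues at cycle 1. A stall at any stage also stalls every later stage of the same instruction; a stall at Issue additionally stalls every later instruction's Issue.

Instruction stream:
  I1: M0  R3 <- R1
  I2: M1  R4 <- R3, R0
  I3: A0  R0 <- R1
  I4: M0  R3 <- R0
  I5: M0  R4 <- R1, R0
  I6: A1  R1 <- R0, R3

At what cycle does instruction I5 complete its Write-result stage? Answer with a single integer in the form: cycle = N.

[1] I1 dispatched to M0
[2] I1 operands ready · I2 dispatched to M1
[3] I3 dispatched to A0
[4] I3 operands ready
[5] I3 complete
[7] I1 complete
[8] R3←I1
[9] I2 operands ready · I4 dispatched to M0
[10] R0←I3
[11] I4 operands ready
[14] I2 complete
[15] R4←I2
[16] I4 complete
[17] R3←I4
[18] I5 dispatched to M0
[19] I5 operands ready · I6 dispatched to A1
[20] I6 operands ready
[22] I6 complete
[23] R1←I6
[24] I5 complete
[25] R4←I5

cycle = 25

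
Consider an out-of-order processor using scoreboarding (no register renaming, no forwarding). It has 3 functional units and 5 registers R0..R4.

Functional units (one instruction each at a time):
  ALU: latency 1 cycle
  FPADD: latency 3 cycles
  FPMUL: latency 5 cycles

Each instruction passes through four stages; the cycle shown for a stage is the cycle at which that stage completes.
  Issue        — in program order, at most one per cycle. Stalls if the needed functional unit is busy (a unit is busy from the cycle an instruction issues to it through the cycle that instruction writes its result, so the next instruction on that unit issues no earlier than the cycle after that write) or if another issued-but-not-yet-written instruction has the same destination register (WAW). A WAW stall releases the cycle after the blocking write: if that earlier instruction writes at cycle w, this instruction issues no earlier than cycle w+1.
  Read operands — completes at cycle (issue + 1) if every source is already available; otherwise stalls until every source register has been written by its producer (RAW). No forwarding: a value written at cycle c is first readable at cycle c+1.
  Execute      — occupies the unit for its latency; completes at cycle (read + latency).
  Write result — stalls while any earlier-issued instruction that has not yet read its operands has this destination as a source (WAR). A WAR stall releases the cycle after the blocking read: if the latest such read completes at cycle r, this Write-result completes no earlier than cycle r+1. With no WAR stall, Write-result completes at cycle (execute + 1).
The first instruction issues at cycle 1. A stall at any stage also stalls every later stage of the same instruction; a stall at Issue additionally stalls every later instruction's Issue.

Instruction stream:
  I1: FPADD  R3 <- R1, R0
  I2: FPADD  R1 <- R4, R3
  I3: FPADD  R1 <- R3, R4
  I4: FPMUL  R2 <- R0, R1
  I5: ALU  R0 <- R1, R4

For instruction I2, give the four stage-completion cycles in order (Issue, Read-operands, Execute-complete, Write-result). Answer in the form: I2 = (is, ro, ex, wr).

1) issue 1, read 2, done 5, write 6
2) issue 7, read 8, done 11, write 12  <struct: FPADD busy until I1 writes@6>
3) issue 13, read 14, done 17, write 18  <struct: FPADD busy until I2 writes@12>
4) issue 14, read 19, done 24, write 25  <RAW R1: wait I3 write@18>
5) issue 15, read 19, done 20, write 21  <RAW R1: wait I3 write@18>

I2 = (7, 8, 11, 12)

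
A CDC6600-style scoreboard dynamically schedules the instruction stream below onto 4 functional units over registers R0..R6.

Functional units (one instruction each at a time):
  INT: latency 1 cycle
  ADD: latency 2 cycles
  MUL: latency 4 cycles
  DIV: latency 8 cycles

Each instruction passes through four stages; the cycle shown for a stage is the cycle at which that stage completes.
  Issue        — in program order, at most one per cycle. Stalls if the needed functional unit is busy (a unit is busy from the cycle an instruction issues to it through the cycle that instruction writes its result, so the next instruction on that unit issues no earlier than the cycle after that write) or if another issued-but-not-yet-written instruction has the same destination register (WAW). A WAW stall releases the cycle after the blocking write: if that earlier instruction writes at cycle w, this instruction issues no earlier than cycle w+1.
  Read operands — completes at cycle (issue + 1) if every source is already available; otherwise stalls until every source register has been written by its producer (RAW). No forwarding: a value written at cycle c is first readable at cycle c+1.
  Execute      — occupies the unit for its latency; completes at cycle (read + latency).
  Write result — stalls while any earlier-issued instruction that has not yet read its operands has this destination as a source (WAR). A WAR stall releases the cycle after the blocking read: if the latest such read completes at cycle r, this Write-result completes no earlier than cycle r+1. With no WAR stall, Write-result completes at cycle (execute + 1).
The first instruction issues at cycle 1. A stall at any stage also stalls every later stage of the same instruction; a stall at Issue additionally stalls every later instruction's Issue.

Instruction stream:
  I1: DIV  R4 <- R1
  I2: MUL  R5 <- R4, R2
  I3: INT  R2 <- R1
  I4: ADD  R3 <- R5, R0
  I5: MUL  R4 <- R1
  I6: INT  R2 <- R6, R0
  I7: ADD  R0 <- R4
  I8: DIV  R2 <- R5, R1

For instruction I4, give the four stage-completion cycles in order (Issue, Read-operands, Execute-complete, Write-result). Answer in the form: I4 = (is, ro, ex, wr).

cycle 1: I1→DIV
cycle 2: I1 RO, I2→MUL
cycle 3: I3→INT
cycle 4: I3 RO, I4→ADD
cycle 5: I3 EX
cycle 10: I1 EX
cycle 11: I1 WR R4
cycle 12: I2 RO
cycle 13: I3 WR R2
cycle 16: I2 EX
cycle 17: I2 WR R5
cycle 18: I4 RO, I5→MUL
cycle 19: I5 RO, I6→INT
cycle 20: I4 EX, I6 RO
cycle 21: I4 WR R3, I6 EX
cycle 22: I6 WR R2, I7→ADD
cycle 23: I5 EX, I8→DIV
cycle 24: I5 WR R4, I8 RO
cycle 25: I7 RO
cycle 27: I7 EX
cycle 28: I7 WR R0
cycle 32: I8 EX
cycle 33: I8 WR R2

I4 = (4, 18, 20, 21)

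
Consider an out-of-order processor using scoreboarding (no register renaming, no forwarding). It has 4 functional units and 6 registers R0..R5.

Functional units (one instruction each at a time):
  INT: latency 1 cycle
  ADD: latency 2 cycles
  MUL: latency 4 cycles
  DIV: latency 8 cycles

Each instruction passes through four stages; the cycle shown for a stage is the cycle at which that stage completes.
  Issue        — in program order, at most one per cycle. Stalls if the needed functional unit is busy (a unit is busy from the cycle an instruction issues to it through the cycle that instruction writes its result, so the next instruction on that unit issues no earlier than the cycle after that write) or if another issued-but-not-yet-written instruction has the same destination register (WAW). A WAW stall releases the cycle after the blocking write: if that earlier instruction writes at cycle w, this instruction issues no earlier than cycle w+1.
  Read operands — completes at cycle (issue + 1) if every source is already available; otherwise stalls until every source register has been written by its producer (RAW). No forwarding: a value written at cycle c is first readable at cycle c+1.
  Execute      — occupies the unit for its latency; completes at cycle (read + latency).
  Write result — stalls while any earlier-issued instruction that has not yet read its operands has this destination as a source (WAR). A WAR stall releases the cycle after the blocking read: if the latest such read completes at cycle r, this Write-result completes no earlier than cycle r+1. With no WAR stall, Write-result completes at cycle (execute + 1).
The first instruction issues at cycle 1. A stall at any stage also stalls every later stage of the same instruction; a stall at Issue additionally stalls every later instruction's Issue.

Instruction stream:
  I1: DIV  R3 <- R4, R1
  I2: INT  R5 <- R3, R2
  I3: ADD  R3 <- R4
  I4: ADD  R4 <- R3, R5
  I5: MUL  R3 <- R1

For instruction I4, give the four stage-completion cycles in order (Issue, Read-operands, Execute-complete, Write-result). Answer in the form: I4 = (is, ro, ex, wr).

c1: I1→DIV
c2: I1 RO | I2→INT
c10: I1 EX
c11: I1 WR R3
c12: I2 RO | I3→ADD
c13: I2 EX | I3 RO
c14: I2 WR R5
c15: I3 EX
c16: I3 WR R3
c17: I4→ADD
c18: I4 RO | I5→MUL
c19: I5 RO
c20: I4 EX
c21: I4 WR R4
c23: I5 EX
c24: I5 WR R3

I4 = (17, 18, 20, 21)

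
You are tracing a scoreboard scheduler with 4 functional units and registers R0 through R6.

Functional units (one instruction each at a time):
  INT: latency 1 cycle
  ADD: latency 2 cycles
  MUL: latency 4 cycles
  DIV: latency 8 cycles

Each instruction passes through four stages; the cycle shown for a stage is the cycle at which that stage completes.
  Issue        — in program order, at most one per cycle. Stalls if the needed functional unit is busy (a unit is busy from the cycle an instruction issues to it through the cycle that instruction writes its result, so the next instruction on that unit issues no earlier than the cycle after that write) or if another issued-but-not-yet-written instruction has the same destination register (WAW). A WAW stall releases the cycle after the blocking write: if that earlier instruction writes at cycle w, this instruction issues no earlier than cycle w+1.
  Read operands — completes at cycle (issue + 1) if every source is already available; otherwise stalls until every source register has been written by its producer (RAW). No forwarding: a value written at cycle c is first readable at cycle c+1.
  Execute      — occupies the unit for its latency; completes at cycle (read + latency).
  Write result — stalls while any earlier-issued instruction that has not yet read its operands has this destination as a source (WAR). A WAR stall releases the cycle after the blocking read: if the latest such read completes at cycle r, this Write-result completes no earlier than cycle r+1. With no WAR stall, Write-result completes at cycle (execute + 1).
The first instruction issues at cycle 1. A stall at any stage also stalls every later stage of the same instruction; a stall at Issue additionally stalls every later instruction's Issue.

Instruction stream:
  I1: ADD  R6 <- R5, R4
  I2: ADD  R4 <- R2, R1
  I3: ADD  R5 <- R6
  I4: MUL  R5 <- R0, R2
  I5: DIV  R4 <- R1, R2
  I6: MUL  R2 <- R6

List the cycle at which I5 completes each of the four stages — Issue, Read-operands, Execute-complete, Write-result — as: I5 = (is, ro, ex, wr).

1) issue 1, read 2, done 4, write 5
2) issue 6, read 7, done 9, write 10  <struct: ADD busy until I1 writes@5>
3) issue 11, read 12, done 14, write 15  <struct: ADD busy until I2 writes@10>
4) issue 16, read 17, done 21, write 22  <WAW R5: wait I3 write@15>
5) issue 17, read 18, done 26, write 27
6) issue 23, read 24, done 28, write 29  <struct: MUL busy until I4 writes@22>

I5 = (17, 18, 26, 27)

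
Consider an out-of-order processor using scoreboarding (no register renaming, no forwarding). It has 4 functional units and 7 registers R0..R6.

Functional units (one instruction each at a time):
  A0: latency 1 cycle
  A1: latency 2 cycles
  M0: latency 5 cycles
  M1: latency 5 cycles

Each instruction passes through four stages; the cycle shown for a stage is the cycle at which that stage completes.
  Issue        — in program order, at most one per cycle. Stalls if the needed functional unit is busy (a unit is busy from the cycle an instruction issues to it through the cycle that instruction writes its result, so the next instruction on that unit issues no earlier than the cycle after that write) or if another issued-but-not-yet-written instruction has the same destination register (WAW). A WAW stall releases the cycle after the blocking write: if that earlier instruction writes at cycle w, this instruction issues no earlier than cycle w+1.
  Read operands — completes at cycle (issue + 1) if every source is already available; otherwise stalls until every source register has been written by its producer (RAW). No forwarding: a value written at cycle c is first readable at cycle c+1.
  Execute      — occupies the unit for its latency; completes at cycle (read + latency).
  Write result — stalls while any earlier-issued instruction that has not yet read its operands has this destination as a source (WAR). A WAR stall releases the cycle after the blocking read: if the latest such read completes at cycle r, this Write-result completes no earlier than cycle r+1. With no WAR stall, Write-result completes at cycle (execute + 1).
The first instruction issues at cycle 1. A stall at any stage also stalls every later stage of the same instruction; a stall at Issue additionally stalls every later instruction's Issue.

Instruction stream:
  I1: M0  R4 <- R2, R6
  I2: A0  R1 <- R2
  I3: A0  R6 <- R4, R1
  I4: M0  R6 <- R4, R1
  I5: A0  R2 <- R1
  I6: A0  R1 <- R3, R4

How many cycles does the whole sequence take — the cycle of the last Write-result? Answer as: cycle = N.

I1: IS=1 RO=2 EX=7 WR=8
I2: IS=2 RO=3 EX=4 WR=5
I3: IS=6 RO=9 EX=10 WR=11  [struct: A0 busy until I2 writes@5; RAW R4: wait I1 write@8]
I4: IS=12 RO=13 EX=18 WR=19  [WAW R6: wait I3 write@11]
I5: IS=13 RO=14 EX=15 WR=16
I6: IS=17 RO=18 EX=19 WR=20  [struct: A0 busy until I5 writes@16]

cycle = 20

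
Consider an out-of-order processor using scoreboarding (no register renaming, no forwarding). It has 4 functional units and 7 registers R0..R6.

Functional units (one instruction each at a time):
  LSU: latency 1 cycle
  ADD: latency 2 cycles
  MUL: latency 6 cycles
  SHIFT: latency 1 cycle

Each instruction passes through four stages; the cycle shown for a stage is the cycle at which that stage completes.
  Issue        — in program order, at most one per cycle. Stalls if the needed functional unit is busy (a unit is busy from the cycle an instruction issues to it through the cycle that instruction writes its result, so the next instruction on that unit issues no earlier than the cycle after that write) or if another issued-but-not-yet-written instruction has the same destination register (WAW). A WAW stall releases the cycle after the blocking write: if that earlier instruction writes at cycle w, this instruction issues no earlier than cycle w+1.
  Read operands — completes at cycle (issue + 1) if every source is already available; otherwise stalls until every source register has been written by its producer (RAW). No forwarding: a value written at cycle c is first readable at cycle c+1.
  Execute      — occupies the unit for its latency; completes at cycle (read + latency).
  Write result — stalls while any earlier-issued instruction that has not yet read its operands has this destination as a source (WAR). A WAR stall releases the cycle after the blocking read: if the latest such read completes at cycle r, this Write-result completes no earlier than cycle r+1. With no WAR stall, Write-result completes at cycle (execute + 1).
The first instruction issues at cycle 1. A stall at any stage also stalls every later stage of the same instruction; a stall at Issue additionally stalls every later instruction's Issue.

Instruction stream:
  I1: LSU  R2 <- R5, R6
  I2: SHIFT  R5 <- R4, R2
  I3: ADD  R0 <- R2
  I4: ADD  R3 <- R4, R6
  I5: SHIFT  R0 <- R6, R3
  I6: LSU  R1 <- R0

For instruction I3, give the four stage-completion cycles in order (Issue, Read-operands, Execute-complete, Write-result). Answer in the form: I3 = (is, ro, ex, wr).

I3 = (3, 5, 7, 8)

I1: IS=1 RO=2 EX=3 WR=4
I2: IS=2 RO=5 EX=6 WR=7  [RAW R2: wait I1 write@4]
I3: IS=3 RO=5 EX=7 WR=8  [RAW R2: wait I1 write@4]
I4: IS=9 RO=10 EX=12 WR=13  [struct: ADD busy until I3 writes@8]
I5: IS=10 RO=14 EX=15 WR=16  [RAW R3: wait I4 write@13]
I6: IS=11 RO=17 EX=18 WR=19  [RAW R0: wait I5 write@16]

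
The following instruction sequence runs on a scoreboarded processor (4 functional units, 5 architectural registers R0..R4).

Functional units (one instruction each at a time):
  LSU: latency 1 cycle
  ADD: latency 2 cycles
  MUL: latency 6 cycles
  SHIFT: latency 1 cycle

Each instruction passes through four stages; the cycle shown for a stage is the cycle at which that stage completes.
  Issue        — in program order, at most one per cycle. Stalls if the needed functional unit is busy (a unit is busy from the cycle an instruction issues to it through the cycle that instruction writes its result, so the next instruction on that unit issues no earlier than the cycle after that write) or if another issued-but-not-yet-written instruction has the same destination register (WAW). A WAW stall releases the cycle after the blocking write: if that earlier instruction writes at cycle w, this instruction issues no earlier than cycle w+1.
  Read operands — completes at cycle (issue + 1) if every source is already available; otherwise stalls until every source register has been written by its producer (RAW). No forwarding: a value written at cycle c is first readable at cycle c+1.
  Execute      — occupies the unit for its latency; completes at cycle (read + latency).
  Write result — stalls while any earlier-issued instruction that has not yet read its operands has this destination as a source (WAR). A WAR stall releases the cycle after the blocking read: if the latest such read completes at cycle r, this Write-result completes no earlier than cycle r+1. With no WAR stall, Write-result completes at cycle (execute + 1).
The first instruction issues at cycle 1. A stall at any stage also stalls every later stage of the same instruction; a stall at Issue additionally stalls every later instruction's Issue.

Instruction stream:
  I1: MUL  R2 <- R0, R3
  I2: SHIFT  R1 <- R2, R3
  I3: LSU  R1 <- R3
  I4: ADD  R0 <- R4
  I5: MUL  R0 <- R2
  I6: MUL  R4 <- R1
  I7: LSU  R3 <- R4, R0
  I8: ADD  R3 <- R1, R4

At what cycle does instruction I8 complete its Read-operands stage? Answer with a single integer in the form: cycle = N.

  I1 | 1 | 2 | 8 | 9
  I2 | 2 | 10 | 11 | 12   RAW R2: wait I1 write@9
  I3 | 13 | 14 | 15 | 16   WAW R1: wait I2 write@12
  I4 | 14 | 15 | 17 | 18
  I5 | 19 | 20 | 26 | 27   WAW R0: wait I4 write@18
  I6 | 28 | 29 | 35 | 36   struct: MUL busy until I5 writes@27
  I7 | 29 | 37 | 38 | 39   RAW R4: wait I6 write@36
  I8 | 40 | 41 | 43 | 44   WAW R3: wait I7 write@39

cycle = 41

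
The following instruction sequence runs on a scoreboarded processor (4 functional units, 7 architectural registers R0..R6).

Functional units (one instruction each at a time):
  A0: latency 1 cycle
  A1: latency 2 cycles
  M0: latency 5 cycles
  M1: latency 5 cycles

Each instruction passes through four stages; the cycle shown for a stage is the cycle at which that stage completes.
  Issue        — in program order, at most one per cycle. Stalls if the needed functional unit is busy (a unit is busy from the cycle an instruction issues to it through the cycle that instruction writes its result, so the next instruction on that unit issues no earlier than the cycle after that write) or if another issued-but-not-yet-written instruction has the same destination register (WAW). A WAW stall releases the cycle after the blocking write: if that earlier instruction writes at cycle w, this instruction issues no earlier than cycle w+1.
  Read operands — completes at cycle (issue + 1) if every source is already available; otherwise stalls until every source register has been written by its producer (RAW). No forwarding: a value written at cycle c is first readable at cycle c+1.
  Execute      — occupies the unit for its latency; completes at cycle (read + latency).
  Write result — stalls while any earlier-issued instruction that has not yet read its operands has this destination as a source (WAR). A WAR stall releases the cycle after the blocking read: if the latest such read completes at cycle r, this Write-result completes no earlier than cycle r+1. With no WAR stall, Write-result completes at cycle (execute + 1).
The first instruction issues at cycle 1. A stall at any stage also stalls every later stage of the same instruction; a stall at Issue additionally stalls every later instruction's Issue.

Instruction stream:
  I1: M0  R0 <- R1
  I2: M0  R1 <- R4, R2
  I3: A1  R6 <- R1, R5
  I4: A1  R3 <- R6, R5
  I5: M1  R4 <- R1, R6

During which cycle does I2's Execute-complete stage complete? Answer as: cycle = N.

  I1 | 1 | 2 | 7 | 8
  I2 | 9 | 10 | 15 | 16   struct: M0 busy until I1 writes@8
  I3 | 10 | 17 | 19 | 20   RAW R1: wait I2 write@16
  I4 | 21 | 22 | 24 | 25   struct: A1 busy until I3 writes@20
  I5 | 22 | 23 | 28 | 29

cycle = 15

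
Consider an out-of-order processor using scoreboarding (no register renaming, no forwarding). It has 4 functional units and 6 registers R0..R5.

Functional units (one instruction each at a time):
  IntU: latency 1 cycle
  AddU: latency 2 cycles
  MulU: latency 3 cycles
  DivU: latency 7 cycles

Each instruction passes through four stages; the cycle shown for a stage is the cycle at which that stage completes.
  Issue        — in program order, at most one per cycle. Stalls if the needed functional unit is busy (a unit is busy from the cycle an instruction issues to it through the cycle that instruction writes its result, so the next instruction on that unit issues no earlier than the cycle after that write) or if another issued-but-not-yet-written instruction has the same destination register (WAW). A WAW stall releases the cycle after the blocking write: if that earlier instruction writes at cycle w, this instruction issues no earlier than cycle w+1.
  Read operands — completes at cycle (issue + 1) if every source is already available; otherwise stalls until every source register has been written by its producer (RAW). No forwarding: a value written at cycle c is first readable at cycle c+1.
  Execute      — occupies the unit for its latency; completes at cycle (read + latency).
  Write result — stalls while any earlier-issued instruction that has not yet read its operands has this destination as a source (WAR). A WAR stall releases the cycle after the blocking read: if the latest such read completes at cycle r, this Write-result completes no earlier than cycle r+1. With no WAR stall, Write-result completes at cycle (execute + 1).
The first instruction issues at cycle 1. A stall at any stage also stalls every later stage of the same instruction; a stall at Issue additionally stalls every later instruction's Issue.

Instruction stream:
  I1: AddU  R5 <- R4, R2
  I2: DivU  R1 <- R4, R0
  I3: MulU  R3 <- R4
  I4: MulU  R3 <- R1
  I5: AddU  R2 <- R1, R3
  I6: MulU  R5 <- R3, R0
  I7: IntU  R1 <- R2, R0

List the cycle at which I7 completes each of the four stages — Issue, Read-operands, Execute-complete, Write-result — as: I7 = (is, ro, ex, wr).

I7 = (18, 21, 22, 23)

[1] I1 issues→AddU
[2] I1 reads · I2 issues→DivU
[3] I2 reads · I3 issues→MulU
[4] I1 exec-done · I3 reads
[5] I1 writes R5
[7] I3 exec-done
[8] I3 writes R3
[9] I4 issues→MulU
[10] I2 exec-done · I5 issues→AddU
[11] I2 writes R1
[12] I4 reads
[15] I4 exec-done
[16] I4 writes R3
[17] I5 reads · I6 issues→MulU
[18] I6 reads · I7 issues→IntU
[19] I5 exec-done
[20] I5 writes R2
[21] I6 exec-done · I7 reads
[22] I6 writes R5 · I7 exec-done
[23] I7 writes R1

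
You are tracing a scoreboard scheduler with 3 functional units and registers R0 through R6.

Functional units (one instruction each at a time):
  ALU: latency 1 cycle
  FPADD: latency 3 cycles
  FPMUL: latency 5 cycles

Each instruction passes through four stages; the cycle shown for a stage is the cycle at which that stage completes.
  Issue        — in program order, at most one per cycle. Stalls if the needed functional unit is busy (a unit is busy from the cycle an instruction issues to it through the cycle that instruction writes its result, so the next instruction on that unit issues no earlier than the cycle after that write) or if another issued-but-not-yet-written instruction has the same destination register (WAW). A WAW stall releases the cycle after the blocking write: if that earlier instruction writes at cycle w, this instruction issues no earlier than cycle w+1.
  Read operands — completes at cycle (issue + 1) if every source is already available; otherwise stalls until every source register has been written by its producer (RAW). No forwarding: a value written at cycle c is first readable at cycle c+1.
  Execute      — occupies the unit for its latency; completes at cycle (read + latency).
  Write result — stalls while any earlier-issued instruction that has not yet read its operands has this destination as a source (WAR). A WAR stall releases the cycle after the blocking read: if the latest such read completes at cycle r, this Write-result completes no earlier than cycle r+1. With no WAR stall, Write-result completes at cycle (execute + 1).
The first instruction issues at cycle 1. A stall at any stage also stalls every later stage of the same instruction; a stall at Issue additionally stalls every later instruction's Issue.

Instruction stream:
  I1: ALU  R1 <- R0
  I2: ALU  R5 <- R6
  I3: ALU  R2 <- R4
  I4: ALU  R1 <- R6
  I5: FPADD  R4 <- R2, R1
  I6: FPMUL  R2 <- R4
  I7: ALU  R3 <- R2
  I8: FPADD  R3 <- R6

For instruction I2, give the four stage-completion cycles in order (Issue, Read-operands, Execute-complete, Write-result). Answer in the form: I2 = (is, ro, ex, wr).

I2 = (5, 6, 7, 8)

I1  is:1  ro:2  ex:3  wr:4
I2  is:5  ro:6  ex:7  wr:8  — struct: ALU busy until I1 writes@4
I3  is:9  ro:10  ex:11  wr:12  — struct: ALU busy until I2 writes@8
I4  is:13  ro:14  ex:15  wr:16  — struct: ALU busy until I3 writes@12
I5  is:14  ro:17  ex:20  wr:21  — RAW R1: wait I4 write@16
I6  is:15  ro:22  ex:27  wr:28  — RAW R4: wait I5 write@21
I7  is:17  ro:29  ex:30  wr:31  — struct: ALU busy until I4 writes@16, RAW R2: wait I6 write@28
I8  is:32  ro:33  ex:36  wr:37  — WAW R3: wait I7 write@31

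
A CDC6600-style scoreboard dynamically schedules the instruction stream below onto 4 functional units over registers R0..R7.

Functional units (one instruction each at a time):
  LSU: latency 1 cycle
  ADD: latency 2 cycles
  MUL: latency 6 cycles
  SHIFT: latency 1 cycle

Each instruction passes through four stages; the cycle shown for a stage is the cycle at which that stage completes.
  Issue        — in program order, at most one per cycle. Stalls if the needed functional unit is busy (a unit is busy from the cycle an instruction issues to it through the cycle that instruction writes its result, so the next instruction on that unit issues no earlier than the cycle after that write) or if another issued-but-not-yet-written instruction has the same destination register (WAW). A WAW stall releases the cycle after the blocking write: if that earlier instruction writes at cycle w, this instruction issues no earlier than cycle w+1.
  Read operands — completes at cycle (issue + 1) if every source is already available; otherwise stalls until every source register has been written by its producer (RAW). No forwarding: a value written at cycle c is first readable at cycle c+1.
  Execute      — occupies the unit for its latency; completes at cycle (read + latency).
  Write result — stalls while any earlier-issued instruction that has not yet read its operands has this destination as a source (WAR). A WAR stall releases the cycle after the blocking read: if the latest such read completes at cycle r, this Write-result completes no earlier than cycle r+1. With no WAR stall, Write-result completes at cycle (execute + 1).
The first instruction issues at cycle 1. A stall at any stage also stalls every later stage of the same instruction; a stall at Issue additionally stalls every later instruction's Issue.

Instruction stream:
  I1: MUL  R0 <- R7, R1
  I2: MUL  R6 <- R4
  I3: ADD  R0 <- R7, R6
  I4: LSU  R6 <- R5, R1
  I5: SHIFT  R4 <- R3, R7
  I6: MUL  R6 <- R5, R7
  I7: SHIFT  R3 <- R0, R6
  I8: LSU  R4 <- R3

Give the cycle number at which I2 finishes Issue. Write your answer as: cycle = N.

I1: IS=1 RO=2 EX=8 WR=9
I2: IS=10 RO=11 EX=17 WR=18  [struct: MUL busy until I1 writes@9]
I3: IS=11 RO=19 EX=21 WR=22  [RAW R6: wait I2 write@18]
I4: IS=19 RO=20 EX=21 WR=22  [WAW R6: wait I2 write@18]
I5: IS=20 RO=21 EX=22 WR=23
I6: IS=23 RO=24 EX=30 WR=31  [WAW R6: wait I4 write@22]
I7: IS=24 RO=32 EX=33 WR=34  [RAW R6: wait I6 write@31]
I8: IS=25 RO=35 EX=36 WR=37  [RAW R3: wait I7 write@34]

cycle = 10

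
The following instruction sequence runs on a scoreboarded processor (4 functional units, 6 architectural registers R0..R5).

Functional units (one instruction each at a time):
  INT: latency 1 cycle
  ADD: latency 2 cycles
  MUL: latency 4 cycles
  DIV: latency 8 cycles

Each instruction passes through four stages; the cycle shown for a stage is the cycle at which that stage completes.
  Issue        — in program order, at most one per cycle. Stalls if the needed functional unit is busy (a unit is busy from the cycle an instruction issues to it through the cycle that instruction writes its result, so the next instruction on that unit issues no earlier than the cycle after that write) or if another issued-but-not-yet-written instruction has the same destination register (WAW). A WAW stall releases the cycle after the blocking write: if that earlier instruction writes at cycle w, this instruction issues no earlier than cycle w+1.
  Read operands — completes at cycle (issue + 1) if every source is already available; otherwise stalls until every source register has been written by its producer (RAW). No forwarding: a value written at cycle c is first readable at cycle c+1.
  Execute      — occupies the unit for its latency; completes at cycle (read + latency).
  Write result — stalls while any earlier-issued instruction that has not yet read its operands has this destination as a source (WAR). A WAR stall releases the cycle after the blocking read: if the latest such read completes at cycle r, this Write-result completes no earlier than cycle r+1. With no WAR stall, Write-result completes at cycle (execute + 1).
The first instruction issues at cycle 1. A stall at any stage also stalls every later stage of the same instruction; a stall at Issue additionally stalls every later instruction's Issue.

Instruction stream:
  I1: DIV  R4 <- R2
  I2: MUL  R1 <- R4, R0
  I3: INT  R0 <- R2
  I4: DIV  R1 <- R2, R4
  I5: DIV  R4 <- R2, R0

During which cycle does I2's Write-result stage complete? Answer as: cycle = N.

cycle = 17

  I1 | 1 | 2 | 10 | 11
  I2 | 2 | 12 | 16 | 17   RAW R4: wait I1 write@11
  I3 | 3 | 4 | 5 | 13   WAR R0: wait I2 read@12
  I4 | 18 | 19 | 27 | 28   WAW R1: wait I2 write@17
  I5 | 29 | 30 | 38 | 39   struct: DIV busy until I4 writes@28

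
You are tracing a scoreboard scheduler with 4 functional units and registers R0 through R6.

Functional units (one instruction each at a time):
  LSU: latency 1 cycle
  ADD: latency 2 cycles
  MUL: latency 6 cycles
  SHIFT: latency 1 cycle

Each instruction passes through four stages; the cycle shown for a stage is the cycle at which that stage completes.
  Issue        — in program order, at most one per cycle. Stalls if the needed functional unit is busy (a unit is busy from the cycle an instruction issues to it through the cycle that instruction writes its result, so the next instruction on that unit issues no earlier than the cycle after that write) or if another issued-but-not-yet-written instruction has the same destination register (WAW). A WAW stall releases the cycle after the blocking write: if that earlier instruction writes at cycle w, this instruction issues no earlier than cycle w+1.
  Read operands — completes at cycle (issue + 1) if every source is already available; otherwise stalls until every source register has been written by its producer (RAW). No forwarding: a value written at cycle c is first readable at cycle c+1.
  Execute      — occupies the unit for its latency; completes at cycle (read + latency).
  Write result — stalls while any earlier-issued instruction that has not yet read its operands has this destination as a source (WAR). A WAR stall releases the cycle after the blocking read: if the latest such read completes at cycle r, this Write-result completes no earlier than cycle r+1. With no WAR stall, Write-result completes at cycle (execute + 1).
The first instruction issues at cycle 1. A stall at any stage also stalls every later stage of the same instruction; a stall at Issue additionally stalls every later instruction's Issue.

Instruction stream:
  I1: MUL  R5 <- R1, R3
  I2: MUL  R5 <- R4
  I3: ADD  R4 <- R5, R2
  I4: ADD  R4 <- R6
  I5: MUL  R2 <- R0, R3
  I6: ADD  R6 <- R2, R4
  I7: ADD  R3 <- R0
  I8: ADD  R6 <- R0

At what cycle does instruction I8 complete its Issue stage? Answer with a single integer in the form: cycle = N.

cycle = 42

[1] I1→MUL
[2] I1 RO
[8] I1 EX
[9] I1 WR R5
[10] I2→MUL
[11] I2 RO; I3→ADD
[17] I2 EX
[18] I2 WR R5
[19] I3 RO
[21] I3 EX
[22] I3 WR R4
[23] I4→ADD
[24] I4 RO; I5→MUL
[25] I5 RO
[26] I4 EX
[27] I4 WR R4
[28] I6→ADD
[31] I5 EX
[32] I5 WR R2
[33] I6 RO
[35] I6 EX
[36] I6 WR R6
[37] I7→ADD
[38] I7 RO
[40] I7 EX
[41] I7 WR R3
[42] I8→ADD
[43] I8 RO
[45] I8 EX
[46] I8 WR R6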